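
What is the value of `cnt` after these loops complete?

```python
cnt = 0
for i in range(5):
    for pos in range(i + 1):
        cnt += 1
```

Triangle: 1 + 2 + ... + 5
`cnt` takes the values: 0 → 1 → 2 → 3 → 4 → 5 → 6 → 7 → 8 → 9 → 10 → 11 → 12 → 13 → 14 → 15

Answer: 15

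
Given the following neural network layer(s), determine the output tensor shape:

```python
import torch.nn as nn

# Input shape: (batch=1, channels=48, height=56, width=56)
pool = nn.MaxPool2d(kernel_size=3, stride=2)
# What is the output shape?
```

Input: (1, 48, 56, 56) -> Output: (1, 48, 27, 27)

Answer: (1, 48, 27, 27)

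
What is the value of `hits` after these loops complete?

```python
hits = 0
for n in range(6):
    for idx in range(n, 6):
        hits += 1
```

Upper triangle: 6 + 5 + ... + 1
`hits` takes the values: 0 → 1 → 2 → 3 → 4 → 5 → 6 → 7 → 8 → 9 → 10 → 11 → 12 → 13 → 14 → 15 → 16 → 17 → 18 → 19 → 20 → 21

Answer: 21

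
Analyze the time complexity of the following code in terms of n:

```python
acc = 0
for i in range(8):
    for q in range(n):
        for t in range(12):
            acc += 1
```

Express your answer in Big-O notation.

Each loop level contributes: 1 × n × 1. Multiplying the contributions gives O(n).

Answer: O(n)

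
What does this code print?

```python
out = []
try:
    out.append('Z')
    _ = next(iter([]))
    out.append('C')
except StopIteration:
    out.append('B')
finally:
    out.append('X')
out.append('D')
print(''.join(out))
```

Execution trace: 'Z' (try body) → 'B' (except StopIteration) → 'X' (finally) → 'D' (after the try/except). Output: ZBXD

Answer: ZBXD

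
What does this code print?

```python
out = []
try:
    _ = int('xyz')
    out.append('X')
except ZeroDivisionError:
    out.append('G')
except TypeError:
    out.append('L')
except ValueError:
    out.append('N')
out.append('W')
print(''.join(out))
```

Execution trace: 'N' (except ValueError) → 'W' (after the try/except). Output: NW

Answer: NW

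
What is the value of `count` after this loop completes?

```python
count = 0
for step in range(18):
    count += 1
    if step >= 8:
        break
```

Loop breaks when step reaches 8, count is 9
`count` takes the values: 0 → 1 → 2 → 3 → 4 → 5 → 6 → 7 → 8 → 9

Answer: 9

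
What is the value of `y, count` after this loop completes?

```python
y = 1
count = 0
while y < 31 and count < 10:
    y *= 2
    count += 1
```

Double until >= 31 or 10 iterations
`y, count` takes the values: (1, 0) → (2, 0) → (2, 1) → (4, 1) → (4, 2) → (8, 2) → (8, 3) → (16, 3) → (16, 4) → (32, 4) → (32, 5)

Answer: 32, 5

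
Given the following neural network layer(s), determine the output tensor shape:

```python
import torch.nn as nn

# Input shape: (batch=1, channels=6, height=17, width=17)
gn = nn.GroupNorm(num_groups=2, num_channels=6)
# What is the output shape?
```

Input: (1, 6, 17, 17) -> Output: (1, 6, 17, 17)

Answer: (1, 6, 17, 17)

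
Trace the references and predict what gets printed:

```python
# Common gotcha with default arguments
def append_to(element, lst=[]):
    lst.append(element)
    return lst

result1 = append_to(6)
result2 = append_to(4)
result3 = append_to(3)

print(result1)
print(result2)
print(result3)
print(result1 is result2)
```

Key concept: mutable default argument gotcha.
Step by step:
`result1 = append_to(6)` → result1 = [6]
`result2 = append_to(4)` → result1 = [6, 4] (same object as result2); result2 = [6, 4] (same object as result1)
`result3 = append_to(3)` → result1 = [6, 4, 3] (same object as result2, result3); result2 = [6, 4, 3] (same object as result1, result3); result3 = [6, 4, 3] (same object as result1, result2)
`print(result1)` → prints [6, 4, 3]
`print(result2)` → prints [6, 4, 3]
`print(result3)` → prints [6, 4, 3]
`print(result1 is result2)` → prints True

Answer:
[6, 4, 3]
[6, 4, 3]
[6, 4, 3]
True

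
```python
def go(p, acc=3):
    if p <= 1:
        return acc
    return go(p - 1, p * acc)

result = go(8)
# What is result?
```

Accumulator trace (n, acc): (8, 3) -> (7, 24) -> (6, 168) -> (5, 1008) -> (4, 5040) -> (3, 20160) -> (2, 60480) -> (1, 120960) -> return 120960

Answer: 120960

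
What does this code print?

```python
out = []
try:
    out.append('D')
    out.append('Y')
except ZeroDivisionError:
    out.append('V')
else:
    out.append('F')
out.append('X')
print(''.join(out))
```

Execution trace: 'D' (try body) → 'Y' (try body, no exception) → 'F' (else) → 'X' (after the try/except). Output: DYFX

Answer: DYFX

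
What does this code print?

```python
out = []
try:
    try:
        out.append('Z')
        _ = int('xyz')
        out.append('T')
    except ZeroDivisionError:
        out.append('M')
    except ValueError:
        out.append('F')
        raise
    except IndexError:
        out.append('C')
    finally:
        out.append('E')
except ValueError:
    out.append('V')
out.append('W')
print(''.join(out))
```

Execution trace: 'Z' (try body) → 'F' (except ValueError) → 'E' (finally) → 'V' (outer except ValueError) → 'W' (after the try/except). Output: ZFEVW

Answer: ZFEVW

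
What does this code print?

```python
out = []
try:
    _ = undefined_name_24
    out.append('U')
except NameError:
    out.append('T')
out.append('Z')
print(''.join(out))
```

Execution trace: 'T' (except NameError) → 'Z' (after the try/except). Output: TZ

Answer: TZ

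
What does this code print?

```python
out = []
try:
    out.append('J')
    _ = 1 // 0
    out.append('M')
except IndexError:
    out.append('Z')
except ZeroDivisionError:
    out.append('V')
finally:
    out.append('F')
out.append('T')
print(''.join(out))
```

Execution trace: 'J' (try body) → 'V' (except ZeroDivisionError) → 'F' (finally) → 'T' (after the try/except). Output: JVFT

Answer: JVFT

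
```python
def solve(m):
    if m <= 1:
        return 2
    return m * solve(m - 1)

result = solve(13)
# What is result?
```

solve(13) = 13 * 12 * 11 * 10 * 9 * 8 * 7 * 6 * 5 * 4 * 3 * 2 * 2 = 12454041600

Answer: 12454041600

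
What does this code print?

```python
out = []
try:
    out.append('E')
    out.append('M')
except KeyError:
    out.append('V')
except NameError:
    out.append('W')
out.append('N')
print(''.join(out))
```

Execution trace: 'E' (try body) → 'M' (try body, no exception) → 'N' (after the try/except). Output: EMN

Answer: EMN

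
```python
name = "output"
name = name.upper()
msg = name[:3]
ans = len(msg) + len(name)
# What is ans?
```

Trace:
`name = "output"` → name = 'output'
`name = name.upper()` → name = 'OUTPUT'
`msg = name[:3]` → msg = 'OUT'
`ans = len(msg) + len(name)` → ans = 9
So ans = 9

Answer: 9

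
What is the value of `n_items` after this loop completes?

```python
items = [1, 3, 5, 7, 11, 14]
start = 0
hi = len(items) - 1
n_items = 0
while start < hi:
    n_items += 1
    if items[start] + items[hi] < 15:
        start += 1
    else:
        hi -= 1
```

Steps to find pair summing to 15
`n_items` takes the values: 0 → 1 → 2 → 3 → 4 → 5

Answer: 5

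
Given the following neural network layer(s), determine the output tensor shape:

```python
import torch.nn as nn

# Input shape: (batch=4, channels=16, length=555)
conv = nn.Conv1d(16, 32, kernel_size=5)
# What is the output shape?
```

Input: (4, 16, 555) -> Output: (4, 32, 551)

Answer: (4, 32, 551)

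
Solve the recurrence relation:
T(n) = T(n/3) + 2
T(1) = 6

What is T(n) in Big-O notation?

Each step divides n by 3 and adds 2. After log_3(n) steps we reach T(1)=6. So T(n) = 2·log_3(n) + 6 = O(log n).

Answer: O(log n)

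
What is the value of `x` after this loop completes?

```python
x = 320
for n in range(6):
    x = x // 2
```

Halve 6 times: 320 // 2^6 = 5
`x` takes the values: 320 → 160 → 80 → 40 → 20 → 10 → 5

Answer: 5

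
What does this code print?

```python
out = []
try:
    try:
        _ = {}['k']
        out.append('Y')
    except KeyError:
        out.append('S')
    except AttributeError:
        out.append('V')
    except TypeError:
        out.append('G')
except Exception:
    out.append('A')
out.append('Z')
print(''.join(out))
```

Execution trace: 'S' (inner except KeyError) → 'Z' (after the try/except). Output: SZ

Answer: SZ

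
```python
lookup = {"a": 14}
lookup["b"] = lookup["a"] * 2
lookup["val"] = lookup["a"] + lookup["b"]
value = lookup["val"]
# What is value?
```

Trace:
`lookup = {"a": 14}` → lookup = {'a': 14}
`lookup["b"] = lookup["a"] * 2` → lookup = {'a': 14, 'b': 28}
`lookup["val"] = lookup["a"] + lookup["b"]` → lookup = {'a': 14, 'b': 28, 'val': 42}
`value = lookup["val"]` → value = 42
So value = 42

Answer: 42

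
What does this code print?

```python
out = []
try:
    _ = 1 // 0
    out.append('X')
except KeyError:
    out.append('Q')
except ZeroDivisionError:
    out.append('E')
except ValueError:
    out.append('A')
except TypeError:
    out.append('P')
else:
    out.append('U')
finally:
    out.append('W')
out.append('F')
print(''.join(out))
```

Execution trace: 'E' (except ZeroDivisionError) → 'W' (finally) → 'F' (after the try/except). Output: EWF

Answer: EWF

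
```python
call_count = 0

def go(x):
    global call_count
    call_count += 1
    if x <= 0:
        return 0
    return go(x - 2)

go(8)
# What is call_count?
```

Linear recursion stepping by 2: 5 calls from x=8 down to ≤0.

Answer: 5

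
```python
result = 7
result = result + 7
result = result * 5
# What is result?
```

Trace:
`result = 7` → result = 7
`result = result + 7` → result = 14
`result = result * 5` → result = 70
So result = 70

Answer: 70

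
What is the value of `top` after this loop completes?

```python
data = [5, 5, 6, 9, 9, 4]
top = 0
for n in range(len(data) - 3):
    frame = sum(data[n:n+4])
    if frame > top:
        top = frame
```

Max sum of 4-element window in [5, 5, 6, 9, 9, 4]
`top` takes the values: 0 → 25 → 29

Answer: 29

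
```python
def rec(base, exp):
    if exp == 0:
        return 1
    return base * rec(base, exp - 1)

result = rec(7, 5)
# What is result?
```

rec(7, 5) = 7 * 7 * 7 * 7 * 7 = 16807

Answer: 16807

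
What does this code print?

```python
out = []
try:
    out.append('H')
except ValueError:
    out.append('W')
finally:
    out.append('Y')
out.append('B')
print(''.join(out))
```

Execution trace: 'H' (try body, no exception) → 'Y' (finally) → 'B' (after the try/except). Output: HYB

Answer: HYB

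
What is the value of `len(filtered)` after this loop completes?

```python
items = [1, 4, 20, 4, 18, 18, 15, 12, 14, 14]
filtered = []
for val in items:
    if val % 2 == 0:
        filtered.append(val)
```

Count even numbers in [1, 4, 20, 4, 18, 18, 15, 12, 14, 14]
`filtered` takes the values: [] → [4] → [4, 20] → [4, 20, 4] → [4, 20, 4, 18] → [4, 20, 4, 18, 18] → [4, 20, 4, 18, 18, 12] → [4, 20, 4, 18, 18, 12, 14] → [4, 20, 4, 18, 18, 12, 14, 14]
So `len(filtered)` = 8

Answer: 8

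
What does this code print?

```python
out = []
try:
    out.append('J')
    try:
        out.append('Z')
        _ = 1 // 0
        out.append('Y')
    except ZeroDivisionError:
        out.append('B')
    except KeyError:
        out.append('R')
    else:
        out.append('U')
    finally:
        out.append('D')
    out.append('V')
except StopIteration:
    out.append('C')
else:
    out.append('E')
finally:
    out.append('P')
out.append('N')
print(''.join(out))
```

Execution trace: 'J' (try body) → 'Z' (inner try body) → 'B' (inner except ZeroDivisionError) → 'D' (inner finally) → 'V' (try body, no exception) → 'E' (else) → 'P' (finally) → 'N' (after the try/except). Output: JZBDVEPN

Answer: JZBDVEPN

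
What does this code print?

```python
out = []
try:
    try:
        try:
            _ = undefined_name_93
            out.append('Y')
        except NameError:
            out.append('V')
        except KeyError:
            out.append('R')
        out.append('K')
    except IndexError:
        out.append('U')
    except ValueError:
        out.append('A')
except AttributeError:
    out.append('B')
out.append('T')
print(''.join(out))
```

Execution trace: 'V' (inner except NameError) → 'K' (try body, no exception) → 'T' (after the try/except). Output: VKT

Answer: VKT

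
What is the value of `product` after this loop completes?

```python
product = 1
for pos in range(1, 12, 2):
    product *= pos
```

Product of 1, 3, 5, ... up to 11
`product` takes the values: 1 → 3 → 15 → 105 → 945 → 10395

Answer: 10395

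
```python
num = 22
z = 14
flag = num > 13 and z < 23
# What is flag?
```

Trace:
`num = 22` → num = 22
`z = 14` → z = 14
`flag = num > 13 and z < 23` → flag = True
So flag = True

Answer: True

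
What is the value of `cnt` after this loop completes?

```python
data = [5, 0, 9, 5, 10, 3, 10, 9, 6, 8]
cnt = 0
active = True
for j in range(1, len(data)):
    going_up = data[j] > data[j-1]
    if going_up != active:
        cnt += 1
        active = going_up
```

Count direction changes in [5, 0, 9, 5, 10, 3, 10, 9, 6, 8]
`cnt` takes the values: 0 → 1 → 2 → 3 → 4 → 5 → 6 → 7 → 8

Answer: 8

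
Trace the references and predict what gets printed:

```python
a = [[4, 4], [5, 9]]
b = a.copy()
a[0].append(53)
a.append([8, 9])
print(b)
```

Key concept: shallow copy with nested lists.
Step by step:
`a = [[4, 4], [5, 9]]` → a = [[4, 4], [5, 9]]
`b = a.copy()` → b = [[4, 4], [5, 9]]
`a[0].append(53)` → a = [[4, 4, 53], [5, 9]]; b = [[4, 4, 53], [5, 9]]
`a.append([8, 9])` → a = [[4, 4, 53], [5, 9], [8, 9]]
`print(b)` → prints [[4, 4, 53], [5, 9]]

Answer: [[4, 4, 53], [5, 9]]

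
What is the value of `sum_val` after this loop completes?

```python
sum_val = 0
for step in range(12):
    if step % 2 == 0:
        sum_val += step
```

Sum of even numbers 0 to 11
`sum_val` takes the values: 0 → 2 → 6 → 12 → 20 → 30

Answer: 30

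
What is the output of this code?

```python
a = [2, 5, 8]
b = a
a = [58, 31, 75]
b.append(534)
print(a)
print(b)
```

Key concept: rebinding vs mutation: a is rebound to a new list, b still points at the original.
Step by step:
`a = [2, 5, 8]` → a = [2, 5, 8]
`b = a` → b = [2, 5, 8] (same object as a)
`a = [58, 31, 75]` → a = [58, 31, 75]
`b.append(534)` → b = [2, 5, 8, 534]
`print(a)` → prints [58, 31, 75]
`print(b)` → prints [2, 5, 8, 534]

Answer:
[58, 31, 75]
[2, 5, 8, 534]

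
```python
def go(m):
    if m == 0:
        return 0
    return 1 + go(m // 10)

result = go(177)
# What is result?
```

Count of digits of 177: 3

Answer: 3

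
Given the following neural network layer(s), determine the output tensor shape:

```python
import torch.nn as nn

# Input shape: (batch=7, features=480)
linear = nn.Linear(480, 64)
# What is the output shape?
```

Input: (7, 480) -> Output: (7, 64)

Answer: (7, 64)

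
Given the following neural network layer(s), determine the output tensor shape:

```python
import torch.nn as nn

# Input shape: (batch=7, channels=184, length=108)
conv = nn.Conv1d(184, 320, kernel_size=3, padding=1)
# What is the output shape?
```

Input: (7, 184, 108) -> Output: (7, 320, 108)

Answer: (7, 320, 108)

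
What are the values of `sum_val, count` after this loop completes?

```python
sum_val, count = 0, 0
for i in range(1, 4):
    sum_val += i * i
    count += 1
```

Sum of squares and count
`sum_val, count` takes the values: (0, 0) → (1, 0) → (1, 1) → (5, 1) → (5, 2) → (14, 2) → (14, 3)

Answer: 14, 3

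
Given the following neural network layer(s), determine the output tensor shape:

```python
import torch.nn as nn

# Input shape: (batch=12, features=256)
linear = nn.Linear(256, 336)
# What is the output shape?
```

Input: (12, 256) -> Output: (12, 336)

Answer: (12, 336)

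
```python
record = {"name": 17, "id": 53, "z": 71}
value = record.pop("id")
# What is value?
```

Trace:
`record = {"name": 17, "id": 53, "z": 71}` → record = {'name': 17, 'id': 53, 'z': 71}
`value = record.pop("id")` → record = {'name': 17, 'z': 71}; value = 53
So value = 53

Answer: 53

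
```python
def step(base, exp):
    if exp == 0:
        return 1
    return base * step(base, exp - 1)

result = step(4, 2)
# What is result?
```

step(4, 2) = 4 * 4 = 16

Answer: 16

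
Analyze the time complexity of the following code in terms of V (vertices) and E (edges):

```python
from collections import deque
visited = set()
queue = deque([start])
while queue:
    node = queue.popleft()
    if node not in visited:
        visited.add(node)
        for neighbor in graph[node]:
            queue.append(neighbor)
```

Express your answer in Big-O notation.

This is Breadth-first search on a graph. Time complexity: O(V + E).

Answer: O(V + E)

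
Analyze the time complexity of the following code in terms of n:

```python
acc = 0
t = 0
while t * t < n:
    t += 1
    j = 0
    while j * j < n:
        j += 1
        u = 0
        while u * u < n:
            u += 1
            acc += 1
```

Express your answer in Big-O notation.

Each loop level contributes: √n × √n × √n. Multiplying the contributions gives O(n√n).

Answer: O(n√n)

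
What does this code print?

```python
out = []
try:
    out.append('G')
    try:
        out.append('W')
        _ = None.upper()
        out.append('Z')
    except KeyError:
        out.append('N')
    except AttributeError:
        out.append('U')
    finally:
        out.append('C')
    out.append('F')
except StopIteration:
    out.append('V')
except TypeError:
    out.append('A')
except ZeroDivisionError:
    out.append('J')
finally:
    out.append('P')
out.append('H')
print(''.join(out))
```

Execution trace: 'G' (try body) → 'W' (inner try body) → 'U' (inner except AttributeError) → 'C' (inner finally) → 'F' (try body, no exception) → 'P' (finally) → 'H' (after the try/except). Output: GWUCFPH

Answer: GWUCFPH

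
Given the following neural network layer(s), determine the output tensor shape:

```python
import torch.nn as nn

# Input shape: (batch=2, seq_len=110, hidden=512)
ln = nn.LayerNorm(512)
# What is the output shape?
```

Input: (2, 110, 512) -> Output: (2, 110, 512)

Answer: (2, 110, 512)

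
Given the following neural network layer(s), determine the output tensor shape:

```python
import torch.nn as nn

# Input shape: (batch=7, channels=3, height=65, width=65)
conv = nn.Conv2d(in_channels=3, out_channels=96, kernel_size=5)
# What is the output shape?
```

Input: (7, 3, 65, 65) -> Output: (7, 96, 61, 61)

Answer: (7, 96, 61, 61)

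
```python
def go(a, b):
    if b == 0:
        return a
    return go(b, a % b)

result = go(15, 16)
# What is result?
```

go(15, 16) -> go(16, 15) -> go(15, 1) -> go(1, 0) -> 1

Answer: 1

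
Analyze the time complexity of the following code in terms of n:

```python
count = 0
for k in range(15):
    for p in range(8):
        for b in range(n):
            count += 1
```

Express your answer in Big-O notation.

Each loop level contributes: 1 × 1 × n. Multiplying the contributions gives O(n).

Answer: O(n)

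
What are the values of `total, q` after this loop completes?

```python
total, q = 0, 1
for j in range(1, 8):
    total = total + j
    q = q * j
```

Sum and factorial of 1 to 7
`total, q` takes the values: (0, 1) → (1, 1) → (3, 1) → (3, 2) → (6, 2) → (6, 6) → (10, 6) → (10, 24) → (15, 24) → (15, 120) → (21, 120) → (21, 720) → (28, 720) → (28, 5040)

Answer: 28, 5040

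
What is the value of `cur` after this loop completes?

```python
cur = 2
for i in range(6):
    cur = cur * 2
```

Multiply by 2, 6 times: 2 * 2^6 = 128
`cur` takes the values: 2 → 4 → 8 → 16 → 32 → 64 → 128

Answer: 128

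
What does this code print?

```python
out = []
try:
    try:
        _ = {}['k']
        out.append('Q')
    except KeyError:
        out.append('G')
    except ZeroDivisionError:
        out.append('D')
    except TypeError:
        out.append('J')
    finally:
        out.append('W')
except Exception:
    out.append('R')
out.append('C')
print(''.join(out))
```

Execution trace: 'G' (inner except KeyError) → 'W' (inner finally) → 'C' (after the try/except). Output: GWC

Answer: GWC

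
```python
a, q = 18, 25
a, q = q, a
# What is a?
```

Trace:
`a, q = 18, 25` → a = 18; q = 25
`a, q = q, a` → a = 25; q = 18
So a = 25

Answer: 25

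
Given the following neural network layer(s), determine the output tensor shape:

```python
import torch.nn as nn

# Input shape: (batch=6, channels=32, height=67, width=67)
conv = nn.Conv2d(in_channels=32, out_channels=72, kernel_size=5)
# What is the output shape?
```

Input: (6, 32, 67, 67) -> Output: (6, 72, 63, 63)

Answer: (6, 72, 63, 63)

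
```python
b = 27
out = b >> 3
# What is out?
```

Trace:
`b = 27` → b = 27
`out = b >> 3` → out = 3
So out = 3

Answer: 3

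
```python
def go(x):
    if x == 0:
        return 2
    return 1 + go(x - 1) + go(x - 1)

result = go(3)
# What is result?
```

go(x) = 1 + 2·go(x-1), go(0)=2. Closed form: (2+1)·2^3 - 1 = 23.

Answer: 23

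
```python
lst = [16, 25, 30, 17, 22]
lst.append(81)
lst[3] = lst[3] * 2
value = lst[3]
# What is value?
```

Trace:
`lst = [16, 25, 30, 17, 22]` → lst = [16, 25, 30, 17, 22]
`lst.append(81)` → lst = [16, 25, 30, 17, 22, 81]
`lst[3] = lst[3] * 2` → lst = [16, 25, 30, 34, 22, 81]
`value = lst[3]` → value = 34
So value = 34

Answer: 34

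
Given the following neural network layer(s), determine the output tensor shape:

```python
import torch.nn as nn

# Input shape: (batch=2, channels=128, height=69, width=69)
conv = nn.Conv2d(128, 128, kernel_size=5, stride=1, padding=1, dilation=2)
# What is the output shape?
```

Input: (2, 128, 69, 69) -> Output: (2, 128, 63, 63)

Answer: (2, 128, 63, 63)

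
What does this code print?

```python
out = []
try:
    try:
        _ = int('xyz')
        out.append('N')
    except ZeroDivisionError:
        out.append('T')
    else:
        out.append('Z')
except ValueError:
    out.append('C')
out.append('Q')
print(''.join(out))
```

Execution trace: 'C' (outer except ValueError) → 'Q' (after the try/except). Output: CQ

Answer: CQ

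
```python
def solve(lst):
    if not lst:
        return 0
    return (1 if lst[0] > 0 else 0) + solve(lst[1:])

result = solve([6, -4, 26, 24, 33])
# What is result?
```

Count of positive elements in [6, -4, 26, 24, 33] = 4

Answer: 4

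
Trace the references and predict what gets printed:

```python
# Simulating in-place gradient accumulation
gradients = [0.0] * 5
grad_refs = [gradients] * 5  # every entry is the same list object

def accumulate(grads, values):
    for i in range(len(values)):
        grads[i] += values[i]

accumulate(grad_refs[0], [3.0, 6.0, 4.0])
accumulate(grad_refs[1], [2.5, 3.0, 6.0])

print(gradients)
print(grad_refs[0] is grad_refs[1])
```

Key concept: gradient accumulation aliasing.
Step by step:
`gradients = [0.0] * 5` → gradients = [0.0, 0.0, 0.0, 0.0, 0.0]
`grad_refs = [gradients] * 5` → grad_refs = [[0.0, 0.0, 0.0, 0.0, 0.0], [0.0, 0.0, 0.0, 0.0, 0.0], [0.0, 0.0, 0.0, 0.0, 0.0], [0.0, 0.0, 0.0, 0.0, 0.0], [0.0, 0.0, 0.0, 0.0, 0.0]]
`accumulate(grad_refs[0], [3.0, 6.0, 4.0])` → gradients = [3.0, 6.0, 4.0, 0.0, 0.0]; grad_refs = [[3.0, 6.0, 4.0, 0.0, 0.0], [3.0, 6.0, 4.0, 0.0, 0.0], [3.0, 6.0, 4.0, 0.0, 0.0], [3.0, 6.0, 4.0, 0.0, 0.0], [3.0, 6.0, 4.0, 0.0, 0.0]]
`accumulate(grad_refs[1], [2.5, 3.0, 6.0])` → gradients = [5.5, 9.0, 10.0, 0.0, 0.0]; grad_refs = [[5.5, 9.0, 10.0, 0.0, 0.0], [5.5, 9.0, 10.0, 0.0, 0.0], [5.5, 9.0, 10.0, 0.0, 0.0], [5.5, 9.0, 10.0, 0.0, 0.0], [5.5, 9.0, 10.0, 0.0, 0.0]]
`print(gradients)` → prints [5.5, 9.0, 10.0, 0.0, 0.0]
`print(grad_refs[0] is grad_refs[1])` → prints True

Answer:
[5.5, 9.0, 10.0, 0.0, 0.0]
True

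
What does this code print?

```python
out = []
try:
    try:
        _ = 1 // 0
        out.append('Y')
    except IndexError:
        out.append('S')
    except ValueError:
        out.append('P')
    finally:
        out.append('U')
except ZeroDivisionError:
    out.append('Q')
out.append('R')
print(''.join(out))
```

Execution trace: 'U' (finally) → 'Q' (outer except ZeroDivisionError) → 'R' (after the try/except). Output: UQR

Answer: UQR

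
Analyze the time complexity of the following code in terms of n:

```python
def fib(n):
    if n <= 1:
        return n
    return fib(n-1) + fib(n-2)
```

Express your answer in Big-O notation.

This is Recursive Fibonacci (naive). Time complexity: O(2^n).

Answer: O(2^n)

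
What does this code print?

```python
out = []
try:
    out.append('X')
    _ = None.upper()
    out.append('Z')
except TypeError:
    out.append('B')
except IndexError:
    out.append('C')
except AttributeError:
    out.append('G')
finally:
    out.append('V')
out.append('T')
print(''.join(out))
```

Execution trace: 'X' (try body) → 'G' (except AttributeError) → 'V' (finally) → 'T' (after the try/except). Output: XGVT

Answer: XGVT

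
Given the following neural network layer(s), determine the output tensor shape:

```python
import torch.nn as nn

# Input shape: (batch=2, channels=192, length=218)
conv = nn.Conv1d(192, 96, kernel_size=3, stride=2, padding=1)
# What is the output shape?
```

Input: (2, 192, 218) -> Output: (2, 96, 109)

Answer: (2, 96, 109)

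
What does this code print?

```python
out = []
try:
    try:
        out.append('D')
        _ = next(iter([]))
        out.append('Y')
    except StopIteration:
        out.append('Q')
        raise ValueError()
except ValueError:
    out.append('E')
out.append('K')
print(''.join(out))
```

Execution trace: 'D' (inner try body) → 'Q' (inner except StopIteration) → 'E' (outer except ValueError) → 'K' (after the try/except). Output: DQEK

Answer: DQEK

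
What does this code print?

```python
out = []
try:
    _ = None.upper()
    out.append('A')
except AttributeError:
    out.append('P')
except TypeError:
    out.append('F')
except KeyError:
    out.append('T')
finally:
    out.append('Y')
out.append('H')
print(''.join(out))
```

Execution trace: 'P' (except AttributeError) → 'Y' (finally) → 'H' (after the try/except). Output: PYH

Answer: PYH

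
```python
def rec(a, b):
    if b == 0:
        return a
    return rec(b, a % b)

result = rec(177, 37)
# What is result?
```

rec(177, 37) -> rec(37, 29) -> rec(29, 8) -> rec(8, 5) -> rec(5, 3) -> rec(3, 2) -> rec(2, 1) -> rec(1, 0) -> 1

Answer: 1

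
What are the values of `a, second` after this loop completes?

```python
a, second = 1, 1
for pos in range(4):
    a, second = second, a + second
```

Fibonacci: after 4 iterations
`a, second` takes the values: (1, 1) → (1, 2) → (2, 3) → (3, 5) → (5, 8)

Answer: 5, 8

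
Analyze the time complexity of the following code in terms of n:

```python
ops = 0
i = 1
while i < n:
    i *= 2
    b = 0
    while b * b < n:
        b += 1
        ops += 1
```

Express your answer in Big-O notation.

Each loop level contributes: log n × √n. Multiplying the contributions gives O(√n log n).

Answer: O(√n log n)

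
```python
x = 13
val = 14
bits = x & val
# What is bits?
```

Trace:
`x = 13` → x = 13
`val = 14` → val = 14
`bits = x & val` → bits = 12
So bits = 12

Answer: 12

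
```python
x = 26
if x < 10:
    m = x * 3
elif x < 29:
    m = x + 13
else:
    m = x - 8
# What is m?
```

Trace:
`x = 26` → x = 26
`if x < 10: ...` → x < 10 is False, x < 29 is True → m = 39
So m = 39

Answer: 39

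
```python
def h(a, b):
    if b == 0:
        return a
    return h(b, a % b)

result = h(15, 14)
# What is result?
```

h(15, 14) -> h(14, 1) -> h(1, 0) -> 1

Answer: 1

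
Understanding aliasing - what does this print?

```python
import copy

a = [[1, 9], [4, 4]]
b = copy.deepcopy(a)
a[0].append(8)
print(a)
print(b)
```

Key concept: deep copy is fully independent.
Step by step:
`a = [[1, 9], [4, 4]]` → a = [[1, 9], [4, 4]]
`b = copy.deepcopy(a)` → b = [[1, 9], [4, 4]]
`a[0].append(8)` → a = [[1, 9, 8], [4, 4]]
`print(a)` → prints [[1, 9, 8], [4, 4]]
`print(b)` → prints [[1, 9], [4, 4]]

Answer:
[[1, 9, 8], [4, 4]]
[[1, 9], [4, 4]]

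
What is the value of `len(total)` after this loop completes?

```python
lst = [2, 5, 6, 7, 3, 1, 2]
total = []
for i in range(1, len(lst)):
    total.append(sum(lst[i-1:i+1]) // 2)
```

Number of 2-element averages
`total` takes the values: [] → [3] → [3, 5] → [3, 5, 6] → [3, 5, 6, 5] → [3, 5, 6, 5, 2] → [3, 5, 6, 5, 2, 1]
So `len(total)` = 6

Answer: 6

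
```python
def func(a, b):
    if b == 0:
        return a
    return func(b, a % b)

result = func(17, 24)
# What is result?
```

func(17, 24) -> func(24, 17) -> func(17, 7) -> func(7, 3) -> func(3, 1) -> func(1, 0) -> 1

Answer: 1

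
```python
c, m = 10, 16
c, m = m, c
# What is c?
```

Trace:
`c, m = 10, 16` → c = 10; m = 16
`c, m = m, c` → c = 16; m = 10
So c = 16

Answer: 16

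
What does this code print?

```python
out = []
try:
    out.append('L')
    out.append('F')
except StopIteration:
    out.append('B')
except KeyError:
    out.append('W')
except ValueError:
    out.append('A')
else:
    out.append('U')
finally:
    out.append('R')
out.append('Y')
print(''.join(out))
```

Execution trace: 'L' (try body) → 'F' (try body, no exception) → 'U' (else) → 'R' (finally) → 'Y' (after the try/except). Output: LFURY

Answer: LFURY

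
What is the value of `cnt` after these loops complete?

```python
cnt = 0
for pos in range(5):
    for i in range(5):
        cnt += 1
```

5 * 5 = 25
`cnt` takes the values: 0 → 1 → 2 → 3 → 4 → 5 → 6 → 7 → 8 → 9 → 10 → 11 → 12 → 13 → 14 → 15 → 16 → 17 → 18 → 19 → 20 → 21 → 22 → 23 → 24 → 25

Answer: 25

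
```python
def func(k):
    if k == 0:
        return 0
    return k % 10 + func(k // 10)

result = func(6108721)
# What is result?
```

Sum of digits of 6108721: 1 + 2 + 7 + 8 + 0 + 1 + 6 = 25

Answer: 25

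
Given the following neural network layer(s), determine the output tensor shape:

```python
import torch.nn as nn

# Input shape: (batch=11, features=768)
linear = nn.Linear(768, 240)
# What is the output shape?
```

Input: (11, 768) -> Output: (11, 240)

Answer: (11, 240)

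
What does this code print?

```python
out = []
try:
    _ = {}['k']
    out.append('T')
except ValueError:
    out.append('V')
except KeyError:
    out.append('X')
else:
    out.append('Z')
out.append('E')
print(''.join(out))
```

Execution trace: 'X' (except KeyError) → 'E' (after the try/except). Output: XE

Answer: XE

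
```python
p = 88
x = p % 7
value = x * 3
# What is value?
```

Trace:
`p = 88` → p = 88
`x = p % 7` → x = 4
`value = x * 3` → value = 12
So value = 12

Answer: 12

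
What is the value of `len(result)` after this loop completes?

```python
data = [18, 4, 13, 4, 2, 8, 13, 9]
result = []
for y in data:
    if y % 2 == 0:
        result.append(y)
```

Count even numbers in [18, 4, 13, 4, 2, 8, 13, 9]
`result` takes the values: [] → [18] → [18, 4] → [18, 4, 4] → [18, 4, 4, 2] → [18, 4, 4, 2, 8]
So `len(result)` = 5

Answer: 5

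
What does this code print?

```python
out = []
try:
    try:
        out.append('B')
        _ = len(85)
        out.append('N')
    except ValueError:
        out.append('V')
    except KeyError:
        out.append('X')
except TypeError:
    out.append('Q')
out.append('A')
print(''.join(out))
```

Execution trace: 'B' (inner try body) → 'Q' (outer except TypeError) → 'A' (after the try/except). Output: BQA

Answer: BQA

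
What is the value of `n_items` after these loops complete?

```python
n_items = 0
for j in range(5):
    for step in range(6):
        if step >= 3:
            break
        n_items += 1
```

Inner breaks at 3, outer runs 5 times
`n_items` takes the values: 0 → 1 → 2 → 3 → 4 → 5 → 6 → 7 → 8 → 9 → 10 → 11 → 12 → 13 → 14 → 15

Answer: 15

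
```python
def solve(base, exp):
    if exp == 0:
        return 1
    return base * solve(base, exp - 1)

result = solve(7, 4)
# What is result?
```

solve(7, 4) = 7 * 7 * 7 * 7 = 2401

Answer: 2401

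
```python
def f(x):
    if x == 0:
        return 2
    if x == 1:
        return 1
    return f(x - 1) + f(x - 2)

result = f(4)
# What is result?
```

Build up from base cases: f(0)=2, f(1)=1, f(2)=3, f(3)=4, f(4)=7

Answer: 7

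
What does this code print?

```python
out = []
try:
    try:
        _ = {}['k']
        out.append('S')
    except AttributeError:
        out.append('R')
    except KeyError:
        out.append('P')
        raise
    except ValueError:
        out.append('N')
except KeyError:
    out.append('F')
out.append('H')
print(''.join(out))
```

Execution trace: 'P' (inner except KeyError) → 'F' (outer except KeyError) → 'H' (after the try/except). Output: PFH

Answer: PFH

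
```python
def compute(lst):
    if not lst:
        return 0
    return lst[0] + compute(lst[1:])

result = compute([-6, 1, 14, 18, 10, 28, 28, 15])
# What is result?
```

(-6) + 1 + 14 + 18 + 10 + 28 + 28 + 15 + 0 = 108

Answer: 108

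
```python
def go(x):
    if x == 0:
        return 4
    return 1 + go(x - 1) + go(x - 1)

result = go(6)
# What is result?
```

go(x) = 1 + 2·go(x-1), go(0)=4. Closed form: (4+1)·2^6 - 1 = 319.

Answer: 319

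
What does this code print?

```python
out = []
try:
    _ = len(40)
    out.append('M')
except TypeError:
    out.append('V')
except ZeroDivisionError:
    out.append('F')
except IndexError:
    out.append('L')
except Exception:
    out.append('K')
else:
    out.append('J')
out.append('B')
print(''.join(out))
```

Execution trace: 'V' (except TypeError) → 'B' (after the try/except). Output: VB

Answer: VB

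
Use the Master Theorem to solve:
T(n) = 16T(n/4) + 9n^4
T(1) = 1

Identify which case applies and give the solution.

a=16, b=4, f(n)=9n^4. log_4(16) = 2. Since c=4 > 2 and the regularity condition holds (16(n/4)^4 = (16/4^4)n^4 with 16/4^4 < 1), Case 3 applies: T(n) = Θ(f(n)) = O(n^4).

Answer: O(n^4) - Case 3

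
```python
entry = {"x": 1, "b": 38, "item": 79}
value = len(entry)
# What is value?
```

Trace:
`entry = {"x": 1, "b": 38, "item": 79}` → entry = {'x': 1, 'b': 38, 'item': 79}
`value = len(entry)` → value = 3
So value = 3

Answer: 3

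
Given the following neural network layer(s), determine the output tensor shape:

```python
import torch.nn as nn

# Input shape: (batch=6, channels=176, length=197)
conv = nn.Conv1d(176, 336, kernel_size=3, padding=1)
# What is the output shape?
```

Input: (6, 176, 197) -> Output: (6, 336, 197)

Answer: (6, 336, 197)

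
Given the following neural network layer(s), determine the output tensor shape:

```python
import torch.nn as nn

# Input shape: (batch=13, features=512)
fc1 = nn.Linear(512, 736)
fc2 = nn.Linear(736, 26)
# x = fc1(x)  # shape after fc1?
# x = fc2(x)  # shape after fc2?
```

Input: (13, 512) -> after fc1: (13, 736) -> Output: (13, 26)

Answer: (13, 26)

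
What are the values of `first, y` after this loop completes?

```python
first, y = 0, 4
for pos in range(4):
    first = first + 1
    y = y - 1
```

first goes 0→4, y goes 4→0
`first, y` takes the values: (0, 4) → (1, 4) → (1, 3) → (2, 3) → (2, 2) → (3, 2) → (3, 1) → (4, 1) → (4, 0)

Answer: 4, 0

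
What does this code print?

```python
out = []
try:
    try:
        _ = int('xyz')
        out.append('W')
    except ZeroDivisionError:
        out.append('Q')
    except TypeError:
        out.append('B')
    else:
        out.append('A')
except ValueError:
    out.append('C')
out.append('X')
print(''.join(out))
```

Execution trace: 'C' (outer except ValueError) → 'X' (after the try/except). Output: CX

Answer: CX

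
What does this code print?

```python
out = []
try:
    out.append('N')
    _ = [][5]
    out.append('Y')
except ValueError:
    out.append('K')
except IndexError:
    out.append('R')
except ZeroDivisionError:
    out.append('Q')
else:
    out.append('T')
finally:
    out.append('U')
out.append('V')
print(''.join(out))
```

Execution trace: 'N' (try body) → 'R' (except IndexError) → 'U' (finally) → 'V' (after the try/except). Output: NRUV

Answer: NRUV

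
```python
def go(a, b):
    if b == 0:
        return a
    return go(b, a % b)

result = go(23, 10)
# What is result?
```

go(23, 10) -> go(10, 3) -> go(3, 1) -> go(1, 0) -> 1

Answer: 1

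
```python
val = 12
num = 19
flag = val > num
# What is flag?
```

Trace:
`val = 12` → val = 12
`num = 19` → num = 19
`flag = val > num` → flag = False
So flag = False

Answer: False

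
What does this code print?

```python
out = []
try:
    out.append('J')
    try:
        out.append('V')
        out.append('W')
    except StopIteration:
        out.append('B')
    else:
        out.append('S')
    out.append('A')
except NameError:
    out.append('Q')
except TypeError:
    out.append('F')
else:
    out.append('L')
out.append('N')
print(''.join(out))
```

Execution trace: 'J' (try body) → 'V' (inner try body) → 'W' (inner try body, no exception) → 'S' (inner else) → 'A' (try body, no exception) → 'L' (else) → 'N' (after the try/except). Output: JVWSALN

Answer: JVWSALN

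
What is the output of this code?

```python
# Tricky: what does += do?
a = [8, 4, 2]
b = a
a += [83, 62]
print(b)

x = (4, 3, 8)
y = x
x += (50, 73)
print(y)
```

Key concept: += behavior differs for mutable vs immutable.
Step by step:
`a = [8, 4, 2]` → a = [8, 4, 2]
`b = a` → b = [8, 4, 2] (same object as a)
`a += [83, 62]` → a = [8, 4, 2, 83, 62] (same object as b); b = [8, 4, 2, 83, 62] (same object as a)
`print(b)` → prints [8, 4, 2, 83, 62]
`x = (4, 3, 8)` → x = (4, 3, 8)
`y = x` → y = (4, 3, 8)
`x += (50, 73)` → x = (4, 3, 8, 50, 73)
`print(y)` → prints (4, 3, 8)

Answer:
[8, 4, 2, 83, 62]
(4, 3, 8)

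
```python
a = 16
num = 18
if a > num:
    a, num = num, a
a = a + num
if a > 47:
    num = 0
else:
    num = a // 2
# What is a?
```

Trace:
`a = 16` → a = 16
`num = 18` → num = 18
`if a > num: ...` → a > num is False → no variable changes
`a = a + num` → a = 34
`if a > 47: ...` → a > 47 is False, take else branch → num = 17
So a = 34

Answer: 34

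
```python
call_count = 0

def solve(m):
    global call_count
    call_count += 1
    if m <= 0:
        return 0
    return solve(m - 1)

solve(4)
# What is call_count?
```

Linear recursion stepping by 1: 5 calls from m=4 down to ≤0.

Answer: 5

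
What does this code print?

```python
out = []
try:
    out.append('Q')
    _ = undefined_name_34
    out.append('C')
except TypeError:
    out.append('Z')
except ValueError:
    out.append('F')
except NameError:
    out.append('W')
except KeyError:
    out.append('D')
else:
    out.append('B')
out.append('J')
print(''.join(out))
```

Execution trace: 'Q' (try body) → 'W' (except NameError) → 'J' (after the try/except). Output: QWJ

Answer: QWJ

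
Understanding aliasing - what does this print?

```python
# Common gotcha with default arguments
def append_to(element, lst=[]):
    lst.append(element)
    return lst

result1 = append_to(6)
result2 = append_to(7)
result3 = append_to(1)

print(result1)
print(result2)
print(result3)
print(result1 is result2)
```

Key concept: mutable default argument gotcha.
Step by step:
`result1 = append_to(6)` → result1 = [6]
`result2 = append_to(7)` → result1 = [6, 7] (same object as result2); result2 = [6, 7] (same object as result1)
`result3 = append_to(1)` → result1 = [6, 7, 1] (same object as result2, result3); result2 = [6, 7, 1] (same object as result1, result3); result3 = [6, 7, 1] (same object as result1, result2)
`print(result1)` → prints [6, 7, 1]
`print(result2)` → prints [6, 7, 1]
`print(result3)` → prints [6, 7, 1]
`print(result1 is result2)` → prints True

Answer:
[6, 7, 1]
[6, 7, 1]
[6, 7, 1]
True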